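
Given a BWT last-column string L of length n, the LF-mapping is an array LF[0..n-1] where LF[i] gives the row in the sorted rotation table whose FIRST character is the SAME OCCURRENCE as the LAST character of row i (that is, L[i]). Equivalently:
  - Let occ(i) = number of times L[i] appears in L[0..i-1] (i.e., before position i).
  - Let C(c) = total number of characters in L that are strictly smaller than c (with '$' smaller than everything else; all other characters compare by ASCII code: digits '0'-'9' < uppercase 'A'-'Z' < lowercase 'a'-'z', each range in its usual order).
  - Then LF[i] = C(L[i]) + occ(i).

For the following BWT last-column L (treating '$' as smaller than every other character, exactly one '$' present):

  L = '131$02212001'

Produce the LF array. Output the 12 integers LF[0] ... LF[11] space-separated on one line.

Answer: 4 11 5 0 1 8 9 6 10 2 3 7

Derivation:
Char counts: '$':1, '0':3, '1':4, '2':3, '3':1
C (first-col start): C('$')=0, C('0')=1, C('1')=4, C('2')=8, C('3')=11
L[0]='1': occ=0, LF[0]=C('1')+0=4+0=4
L[1]='3': occ=0, LF[1]=C('3')+0=11+0=11
L[2]='1': occ=1, LF[2]=C('1')+1=4+1=5
L[3]='$': occ=0, LF[3]=C('$')+0=0+0=0
L[4]='0': occ=0, LF[4]=C('0')+0=1+0=1
L[5]='2': occ=0, LF[5]=C('2')+0=8+0=8
L[6]='2': occ=1, LF[6]=C('2')+1=8+1=9
L[7]='1': occ=2, LF[7]=C('1')+2=4+2=6
L[8]='2': occ=2, LF[8]=C('2')+2=8+2=10
L[9]='0': occ=1, LF[9]=C('0')+1=1+1=2
L[10]='0': occ=2, LF[10]=C('0')+2=1+2=3
L[11]='1': occ=3, LF[11]=C('1')+3=4+3=7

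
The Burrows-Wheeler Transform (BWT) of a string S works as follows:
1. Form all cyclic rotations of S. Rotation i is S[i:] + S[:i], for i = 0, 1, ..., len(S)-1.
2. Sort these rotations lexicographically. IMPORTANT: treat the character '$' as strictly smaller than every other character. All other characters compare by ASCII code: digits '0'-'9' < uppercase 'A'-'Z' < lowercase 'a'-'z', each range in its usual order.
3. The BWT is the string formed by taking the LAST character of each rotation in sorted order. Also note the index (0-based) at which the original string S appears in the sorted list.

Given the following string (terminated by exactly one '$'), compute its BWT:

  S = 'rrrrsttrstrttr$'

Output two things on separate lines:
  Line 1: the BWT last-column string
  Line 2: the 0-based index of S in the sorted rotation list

All 15 rotations (rotation i = S[i:]+S[:i]):
  rot[0] = rrrrsttrstrttr$
  rot[1] = rrrsttrstrttr$r
  rot[2] = rrsttrstrttr$rr
  rot[3] = rsttrstrttr$rrr
  rot[4] = sttrstrttr$rrrr
  rot[5] = ttrstrttr$rrrrs
  rot[6] = trstrttr$rrrrst
  rot[7] = rstrttr$rrrrstt
  rot[8] = strttr$rrrrsttr
  rot[9] = trttr$rrrrsttrs
  rot[10] = rttr$rrrrsttrst
  rot[11] = ttr$rrrrsttrstr
  rot[12] = tr$rrrrsttrstrt
  rot[13] = r$rrrrsttrstrtt
  rot[14] = $rrrrsttrstrttr
Sorted (with $ < everything):
  sorted[0] = $rrrrsttrstrttr  (last char: 'r')
  sorted[1] = r$rrrrsttrstrtt  (last char: 't')
  sorted[2] = rrrrsttrstrttr$  (last char: '$')
  sorted[3] = rrrsttrstrttr$r  (last char: 'r')
  sorted[4] = rrsttrstrttr$rr  (last char: 'r')
  sorted[5] = rstrttr$rrrrstt  (last char: 't')
  sorted[6] = rsttrstrttr$rrr  (last char: 'r')
  sorted[7] = rttr$rrrrsttrst  (last char: 't')
  sorted[8] = strttr$rrrrsttr  (last char: 'r')
  sorted[9] = sttrstrttr$rrrr  (last char: 'r')
  sorted[10] = tr$rrrrsttrstrt  (last char: 't')
  sorted[11] = trstrttr$rrrrst  (last char: 't')
  sorted[12] = trttr$rrrrsttrs  (last char: 's')
  sorted[13] = ttr$rrrrsttrstr  (last char: 'r')
  sorted[14] = ttrstrttr$rrrrs  (last char: 's')
Last column: rt$rrtrtrrttsrs
Original string S is at sorted index 2

Answer: rt$rrtrtrrttsrs
2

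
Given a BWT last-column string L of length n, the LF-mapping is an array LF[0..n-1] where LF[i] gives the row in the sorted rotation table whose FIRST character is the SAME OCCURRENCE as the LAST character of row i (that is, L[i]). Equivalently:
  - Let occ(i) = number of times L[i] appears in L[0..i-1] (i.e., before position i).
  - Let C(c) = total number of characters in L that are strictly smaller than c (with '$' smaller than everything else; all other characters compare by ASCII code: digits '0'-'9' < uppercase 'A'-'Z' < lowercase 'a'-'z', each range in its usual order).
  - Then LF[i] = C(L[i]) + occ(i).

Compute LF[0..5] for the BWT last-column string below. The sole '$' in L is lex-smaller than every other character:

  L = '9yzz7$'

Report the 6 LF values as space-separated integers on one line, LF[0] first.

Answer: 2 3 4 5 1 0

Derivation:
Char counts: '$':1, '7':1, '9':1, 'y':1, 'z':2
C (first-col start): C('$')=0, C('7')=1, C('9')=2, C('y')=3, C('z')=4
L[0]='9': occ=0, LF[0]=C('9')+0=2+0=2
L[1]='y': occ=0, LF[1]=C('y')+0=3+0=3
L[2]='z': occ=0, LF[2]=C('z')+0=4+0=4
L[3]='z': occ=1, LF[3]=C('z')+1=4+1=5
L[4]='7': occ=0, LF[4]=C('7')+0=1+0=1
L[5]='$': occ=0, LF[5]=C('$')+0=0+0=0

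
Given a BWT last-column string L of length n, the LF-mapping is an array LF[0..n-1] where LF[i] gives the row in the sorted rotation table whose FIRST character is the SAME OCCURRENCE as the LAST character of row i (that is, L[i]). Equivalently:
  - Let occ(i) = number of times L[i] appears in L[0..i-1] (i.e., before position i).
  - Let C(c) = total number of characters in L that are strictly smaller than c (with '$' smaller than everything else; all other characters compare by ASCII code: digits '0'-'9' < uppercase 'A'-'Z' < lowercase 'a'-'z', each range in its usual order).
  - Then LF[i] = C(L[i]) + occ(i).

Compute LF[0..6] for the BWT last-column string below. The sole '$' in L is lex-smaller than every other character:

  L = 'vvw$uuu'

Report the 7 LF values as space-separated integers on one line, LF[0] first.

Char counts: '$':1, 'u':3, 'v':2, 'w':1
C (first-col start): C('$')=0, C('u')=1, C('v')=4, C('w')=6
L[0]='v': occ=0, LF[0]=C('v')+0=4+0=4
L[1]='v': occ=1, LF[1]=C('v')+1=4+1=5
L[2]='w': occ=0, LF[2]=C('w')+0=6+0=6
L[3]='$': occ=0, LF[3]=C('$')+0=0+0=0
L[4]='u': occ=0, LF[4]=C('u')+0=1+0=1
L[5]='u': occ=1, LF[5]=C('u')+1=1+1=2
L[6]='u': occ=2, LF[6]=C('u')+2=1+2=3

Answer: 4 5 6 0 1 2 3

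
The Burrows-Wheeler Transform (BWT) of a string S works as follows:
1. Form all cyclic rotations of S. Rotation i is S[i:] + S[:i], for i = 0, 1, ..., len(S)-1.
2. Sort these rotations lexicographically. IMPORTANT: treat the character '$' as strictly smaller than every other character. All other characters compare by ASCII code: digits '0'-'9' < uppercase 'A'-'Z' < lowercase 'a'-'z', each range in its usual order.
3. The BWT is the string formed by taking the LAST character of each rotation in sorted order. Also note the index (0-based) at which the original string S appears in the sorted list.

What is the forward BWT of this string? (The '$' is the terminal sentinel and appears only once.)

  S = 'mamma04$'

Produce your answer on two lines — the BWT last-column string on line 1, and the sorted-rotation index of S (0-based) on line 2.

All 8 rotations (rotation i = S[i:]+S[:i]):
  rot[0] = mamma04$
  rot[1] = amma04$m
  rot[2] = mma04$ma
  rot[3] = ma04$mam
  rot[4] = a04$mamm
  rot[5] = 04$mamma
  rot[6] = 4$mamma0
  rot[7] = $mamma04
Sorted (with $ < everything):
  sorted[0] = $mamma04  (last char: '4')
  sorted[1] = 04$mamma  (last char: 'a')
  sorted[2] = 4$mamma0  (last char: '0')
  sorted[3] = a04$mamm  (last char: 'm')
  sorted[4] = amma04$m  (last char: 'm')
  sorted[5] = ma04$mam  (last char: 'm')
  sorted[6] = mamma04$  (last char: '$')
  sorted[7] = mma04$ma  (last char: 'a')
Last column: 4a0mmm$a
Original string S is at sorted index 6

Answer: 4a0mmm$a
6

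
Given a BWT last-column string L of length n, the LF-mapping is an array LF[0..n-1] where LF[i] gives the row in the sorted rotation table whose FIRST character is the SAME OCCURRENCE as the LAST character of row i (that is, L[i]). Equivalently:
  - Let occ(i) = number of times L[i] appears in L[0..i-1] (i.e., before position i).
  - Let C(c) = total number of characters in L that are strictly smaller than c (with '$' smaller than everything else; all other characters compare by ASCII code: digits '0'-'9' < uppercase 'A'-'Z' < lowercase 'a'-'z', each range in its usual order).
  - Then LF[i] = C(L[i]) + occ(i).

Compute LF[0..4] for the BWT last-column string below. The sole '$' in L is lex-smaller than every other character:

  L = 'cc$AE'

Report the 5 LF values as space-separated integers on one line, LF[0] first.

Char counts: '$':1, 'A':1, 'E':1, 'c':2
C (first-col start): C('$')=0, C('A')=1, C('E')=2, C('c')=3
L[0]='c': occ=0, LF[0]=C('c')+0=3+0=3
L[1]='c': occ=1, LF[1]=C('c')+1=3+1=4
L[2]='$': occ=0, LF[2]=C('$')+0=0+0=0
L[3]='A': occ=0, LF[3]=C('A')+0=1+0=1
L[4]='E': occ=0, LF[4]=C('E')+0=2+0=2

Answer: 3 4 0 1 2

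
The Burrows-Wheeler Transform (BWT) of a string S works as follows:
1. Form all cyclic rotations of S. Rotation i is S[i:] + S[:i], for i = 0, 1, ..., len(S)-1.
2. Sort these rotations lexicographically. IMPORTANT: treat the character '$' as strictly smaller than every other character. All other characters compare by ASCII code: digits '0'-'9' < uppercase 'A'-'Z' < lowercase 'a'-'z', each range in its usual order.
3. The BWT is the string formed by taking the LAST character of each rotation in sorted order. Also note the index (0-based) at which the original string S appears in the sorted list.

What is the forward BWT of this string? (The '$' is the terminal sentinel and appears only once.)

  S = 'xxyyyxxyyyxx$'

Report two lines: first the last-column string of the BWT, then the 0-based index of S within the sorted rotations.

Answer: xxyy$xxyyyyxx
4

Derivation:
All 13 rotations (rotation i = S[i:]+S[:i]):
  rot[0] = xxyyyxxyyyxx$
  rot[1] = xyyyxxyyyxx$x
  rot[2] = yyyxxyyyxx$xx
  rot[3] = yyxxyyyxx$xxy
  rot[4] = yxxyyyxx$xxyy
  rot[5] = xxyyyxx$xxyyy
  rot[6] = xyyyxx$xxyyyx
  rot[7] = yyyxx$xxyyyxx
  rot[8] = yyxx$xxyyyxxy
  rot[9] = yxx$xxyyyxxyy
  rot[10] = xx$xxyyyxxyyy
  rot[11] = x$xxyyyxxyyyx
  rot[12] = $xxyyyxxyyyxx
Sorted (with $ < everything):
  sorted[0] = $xxyyyxxyyyxx  (last char: 'x')
  sorted[1] = x$xxyyyxxyyyx  (last char: 'x')
  sorted[2] = xx$xxyyyxxyyy  (last char: 'y')
  sorted[3] = xxyyyxx$xxyyy  (last char: 'y')
  sorted[4] = xxyyyxxyyyxx$  (last char: '$')
  sorted[5] = xyyyxx$xxyyyx  (last char: 'x')
  sorted[6] = xyyyxxyyyxx$x  (last char: 'x')
  sorted[7] = yxx$xxyyyxxyy  (last char: 'y')
  sorted[8] = yxxyyyxx$xxyy  (last char: 'y')
  sorted[9] = yyxx$xxyyyxxy  (last char: 'y')
  sorted[10] = yyxxyyyxx$xxy  (last char: 'y')
  sorted[11] = yyyxx$xxyyyxx  (last char: 'x')
  sorted[12] = yyyxxyyyxx$xx  (last char: 'x')
Last column: xxyy$xxyyyyxx
Original string S is at sorted index 4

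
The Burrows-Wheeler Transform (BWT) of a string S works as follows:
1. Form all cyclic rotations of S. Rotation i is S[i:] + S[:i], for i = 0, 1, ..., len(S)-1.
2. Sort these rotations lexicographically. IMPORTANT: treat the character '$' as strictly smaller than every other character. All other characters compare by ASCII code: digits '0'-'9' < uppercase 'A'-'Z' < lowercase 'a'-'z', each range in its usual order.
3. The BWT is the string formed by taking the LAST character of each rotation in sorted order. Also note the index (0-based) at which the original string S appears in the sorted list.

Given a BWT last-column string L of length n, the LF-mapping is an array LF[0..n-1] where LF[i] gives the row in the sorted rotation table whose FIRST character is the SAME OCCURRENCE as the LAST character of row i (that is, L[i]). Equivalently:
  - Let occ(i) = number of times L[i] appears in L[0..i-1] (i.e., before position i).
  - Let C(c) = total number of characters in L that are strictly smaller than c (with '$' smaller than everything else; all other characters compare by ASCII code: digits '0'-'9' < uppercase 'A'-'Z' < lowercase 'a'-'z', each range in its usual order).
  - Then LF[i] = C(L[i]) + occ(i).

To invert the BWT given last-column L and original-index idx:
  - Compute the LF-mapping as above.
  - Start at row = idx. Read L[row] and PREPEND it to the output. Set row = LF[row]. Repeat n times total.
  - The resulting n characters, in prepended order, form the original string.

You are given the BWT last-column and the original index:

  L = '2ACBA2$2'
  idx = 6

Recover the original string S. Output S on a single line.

LF mapping: 1 4 7 6 5 2 0 3
Walk LF starting at row 6, prepending L[row]:
  step 1: row=6, L[6]='$', prepend. Next row=LF[6]=0
  step 2: row=0, L[0]='2', prepend. Next row=LF[0]=1
  step 3: row=1, L[1]='A', prepend. Next row=LF[1]=4
  step 4: row=4, L[4]='A', prepend. Next row=LF[4]=5
  step 5: row=5, L[5]='2', prepend. Next row=LF[5]=2
  step 6: row=2, L[2]='C', prepend. Next row=LF[2]=7
  step 7: row=7, L[7]='2', prepend. Next row=LF[7]=3
  step 8: row=3, L[3]='B', prepend. Next row=LF[3]=6
Reversed output: B2C2AA2$

Answer: B2C2AA2$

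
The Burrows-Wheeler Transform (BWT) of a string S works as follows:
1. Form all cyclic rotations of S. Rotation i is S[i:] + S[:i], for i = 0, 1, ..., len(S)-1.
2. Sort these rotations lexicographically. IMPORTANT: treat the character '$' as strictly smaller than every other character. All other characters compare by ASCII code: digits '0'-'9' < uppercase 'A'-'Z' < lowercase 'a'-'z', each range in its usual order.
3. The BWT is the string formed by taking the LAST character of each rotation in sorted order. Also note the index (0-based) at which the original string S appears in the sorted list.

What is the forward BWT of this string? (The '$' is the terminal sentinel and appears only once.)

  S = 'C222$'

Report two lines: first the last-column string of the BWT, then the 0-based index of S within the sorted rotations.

Answer: 222C$
4

Derivation:
All 5 rotations (rotation i = S[i:]+S[:i]):
  rot[0] = C222$
  rot[1] = 222$C
  rot[2] = 22$C2
  rot[3] = 2$C22
  rot[4] = $C222
Sorted (with $ < everything):
  sorted[0] = $C222  (last char: '2')
  sorted[1] = 2$C22  (last char: '2')
  sorted[2] = 22$C2  (last char: '2')
  sorted[3] = 222$C  (last char: 'C')
  sorted[4] = C222$  (last char: '$')
Last column: 222C$
Original string S is at sorted index 4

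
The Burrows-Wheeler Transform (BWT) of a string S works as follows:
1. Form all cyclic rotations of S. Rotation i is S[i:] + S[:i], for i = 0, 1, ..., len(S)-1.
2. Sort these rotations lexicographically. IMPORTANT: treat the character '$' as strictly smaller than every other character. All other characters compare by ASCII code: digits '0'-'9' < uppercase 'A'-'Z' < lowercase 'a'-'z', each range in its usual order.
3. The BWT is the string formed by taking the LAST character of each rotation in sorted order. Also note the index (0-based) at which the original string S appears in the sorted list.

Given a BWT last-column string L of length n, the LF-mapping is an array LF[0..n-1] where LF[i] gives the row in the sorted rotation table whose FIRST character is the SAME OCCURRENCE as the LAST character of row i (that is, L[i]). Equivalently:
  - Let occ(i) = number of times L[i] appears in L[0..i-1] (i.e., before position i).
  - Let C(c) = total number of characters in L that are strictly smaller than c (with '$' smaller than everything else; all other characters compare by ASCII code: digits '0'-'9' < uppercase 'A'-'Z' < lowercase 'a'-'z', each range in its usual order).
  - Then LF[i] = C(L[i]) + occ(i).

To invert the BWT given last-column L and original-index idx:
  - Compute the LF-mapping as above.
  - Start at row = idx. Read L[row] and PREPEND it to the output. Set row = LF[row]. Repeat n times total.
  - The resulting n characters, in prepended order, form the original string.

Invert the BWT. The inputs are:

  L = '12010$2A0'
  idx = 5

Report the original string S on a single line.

Answer: 10A22001$

Derivation:
LF mapping: 4 6 1 5 2 0 7 8 3
Walk LF starting at row 5, prepending L[row]:
  step 1: row=5, L[5]='$', prepend. Next row=LF[5]=0
  step 2: row=0, L[0]='1', prepend. Next row=LF[0]=4
  step 3: row=4, L[4]='0', prepend. Next row=LF[4]=2
  step 4: row=2, L[2]='0', prepend. Next row=LF[2]=1
  step 5: row=1, L[1]='2', prepend. Next row=LF[1]=6
  step 6: row=6, L[6]='2', prepend. Next row=LF[6]=7
  step 7: row=7, L[7]='A', prepend. Next row=LF[7]=8
  step 8: row=8, L[8]='0', prepend. Next row=LF[8]=3
  step 9: row=3, L[3]='1', prepend. Next row=LF[3]=5
Reversed output: 10A22001$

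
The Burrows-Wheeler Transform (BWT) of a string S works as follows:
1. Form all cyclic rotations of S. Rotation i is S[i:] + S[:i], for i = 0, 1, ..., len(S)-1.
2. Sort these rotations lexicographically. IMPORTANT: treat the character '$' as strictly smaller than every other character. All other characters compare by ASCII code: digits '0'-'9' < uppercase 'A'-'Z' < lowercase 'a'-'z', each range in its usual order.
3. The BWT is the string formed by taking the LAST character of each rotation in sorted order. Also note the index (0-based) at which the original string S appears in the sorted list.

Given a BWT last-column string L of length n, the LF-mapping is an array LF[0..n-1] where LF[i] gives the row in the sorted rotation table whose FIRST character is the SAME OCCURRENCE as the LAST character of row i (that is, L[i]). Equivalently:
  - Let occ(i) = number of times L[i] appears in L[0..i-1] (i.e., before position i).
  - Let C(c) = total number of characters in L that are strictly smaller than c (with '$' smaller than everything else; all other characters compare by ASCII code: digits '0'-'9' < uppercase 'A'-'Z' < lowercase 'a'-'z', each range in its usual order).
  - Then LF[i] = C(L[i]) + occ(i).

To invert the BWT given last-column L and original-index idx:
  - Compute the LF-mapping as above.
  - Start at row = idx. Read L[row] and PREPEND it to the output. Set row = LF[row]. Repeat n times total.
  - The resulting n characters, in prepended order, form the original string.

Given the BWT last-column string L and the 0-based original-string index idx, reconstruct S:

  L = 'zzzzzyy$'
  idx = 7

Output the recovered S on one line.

LF mapping: 3 4 5 6 7 1 2 0
Walk LF starting at row 7, prepending L[row]:
  step 1: row=7, L[7]='$', prepend. Next row=LF[7]=0
  step 2: row=0, L[0]='z', prepend. Next row=LF[0]=3
  step 3: row=3, L[3]='z', prepend. Next row=LF[3]=6
  step 4: row=6, L[6]='y', prepend. Next row=LF[6]=2
  step 5: row=2, L[2]='z', prepend. Next row=LF[2]=5
  step 6: row=5, L[5]='y', prepend. Next row=LF[5]=1
  step 7: row=1, L[1]='z', prepend. Next row=LF[1]=4
  step 8: row=4, L[4]='z', prepend. Next row=LF[4]=7
Reversed output: zzyzyzz$

Answer: zzyzyzz$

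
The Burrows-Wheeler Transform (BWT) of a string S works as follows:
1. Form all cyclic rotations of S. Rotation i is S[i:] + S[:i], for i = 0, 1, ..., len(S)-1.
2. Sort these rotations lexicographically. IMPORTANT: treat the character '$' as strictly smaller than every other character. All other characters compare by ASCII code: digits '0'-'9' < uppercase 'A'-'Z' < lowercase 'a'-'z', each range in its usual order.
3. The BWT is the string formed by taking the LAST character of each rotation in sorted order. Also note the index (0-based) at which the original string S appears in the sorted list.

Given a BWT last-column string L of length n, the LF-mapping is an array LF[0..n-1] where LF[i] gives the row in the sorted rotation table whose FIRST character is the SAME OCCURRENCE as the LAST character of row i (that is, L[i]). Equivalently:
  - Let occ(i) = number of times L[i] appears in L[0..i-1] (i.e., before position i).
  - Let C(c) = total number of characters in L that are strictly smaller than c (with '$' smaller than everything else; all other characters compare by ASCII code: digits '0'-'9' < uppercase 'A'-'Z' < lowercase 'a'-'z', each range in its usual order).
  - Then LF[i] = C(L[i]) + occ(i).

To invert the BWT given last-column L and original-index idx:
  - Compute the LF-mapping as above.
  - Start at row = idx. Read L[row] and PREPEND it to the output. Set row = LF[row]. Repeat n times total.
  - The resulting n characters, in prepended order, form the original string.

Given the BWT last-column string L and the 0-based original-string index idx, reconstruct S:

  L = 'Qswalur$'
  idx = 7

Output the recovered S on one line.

Answer: walrusQ$

Derivation:
LF mapping: 1 5 7 2 3 6 4 0
Walk LF starting at row 7, prepending L[row]:
  step 1: row=7, L[7]='$', prepend. Next row=LF[7]=0
  step 2: row=0, L[0]='Q', prepend. Next row=LF[0]=1
  step 3: row=1, L[1]='s', prepend. Next row=LF[1]=5
  step 4: row=5, L[5]='u', prepend. Next row=LF[5]=6
  step 5: row=6, L[6]='r', prepend. Next row=LF[6]=4
  step 6: row=4, L[4]='l', prepend. Next row=LF[4]=3
  step 7: row=3, L[3]='a', prepend. Next row=LF[3]=2
  step 8: row=2, L[2]='w', prepend. Next row=LF[2]=7
Reversed output: walrusQ$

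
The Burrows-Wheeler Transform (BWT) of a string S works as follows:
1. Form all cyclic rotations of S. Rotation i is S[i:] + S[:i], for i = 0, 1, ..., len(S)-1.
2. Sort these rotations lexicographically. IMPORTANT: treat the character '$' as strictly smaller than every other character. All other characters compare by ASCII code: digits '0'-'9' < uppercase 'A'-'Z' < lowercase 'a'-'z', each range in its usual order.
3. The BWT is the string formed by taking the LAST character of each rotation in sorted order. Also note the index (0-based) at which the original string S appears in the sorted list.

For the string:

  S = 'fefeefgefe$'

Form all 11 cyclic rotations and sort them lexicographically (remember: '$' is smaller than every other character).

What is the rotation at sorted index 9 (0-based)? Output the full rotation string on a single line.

Answer: fgefe$fefee

Derivation:
All 11 rotations (rotation i = S[i:]+S[:i]):
  rot[0] = fefeefgefe$
  rot[1] = efeefgefe$f
  rot[2] = feefgefe$fe
  rot[3] = eefgefe$fef
  rot[4] = efgefe$fefe
  rot[5] = fgefe$fefee
  rot[6] = gefe$fefeef
  rot[7] = efe$fefeefg
  rot[8] = fe$fefeefge
  rot[9] = e$fefeefgef
  rot[10] = $fefeefgefe
Sorted (with $ < everything):
  sorted[0] = $fefeefgefe
  sorted[1] = e$fefeefgef
  sorted[2] = eefgefe$fef
  sorted[3] = efe$fefeefg
  sorted[4] = efeefgefe$f
  sorted[5] = efgefe$fefe
  sorted[6] = fe$fefeefge
  sorted[7] = feefgefe$fe
  sorted[8] = fefeefgefe$
  sorted[9] = fgefe$fefee
  sorted[10] = gefe$fefeef
sorted[9] = fgefe$fefee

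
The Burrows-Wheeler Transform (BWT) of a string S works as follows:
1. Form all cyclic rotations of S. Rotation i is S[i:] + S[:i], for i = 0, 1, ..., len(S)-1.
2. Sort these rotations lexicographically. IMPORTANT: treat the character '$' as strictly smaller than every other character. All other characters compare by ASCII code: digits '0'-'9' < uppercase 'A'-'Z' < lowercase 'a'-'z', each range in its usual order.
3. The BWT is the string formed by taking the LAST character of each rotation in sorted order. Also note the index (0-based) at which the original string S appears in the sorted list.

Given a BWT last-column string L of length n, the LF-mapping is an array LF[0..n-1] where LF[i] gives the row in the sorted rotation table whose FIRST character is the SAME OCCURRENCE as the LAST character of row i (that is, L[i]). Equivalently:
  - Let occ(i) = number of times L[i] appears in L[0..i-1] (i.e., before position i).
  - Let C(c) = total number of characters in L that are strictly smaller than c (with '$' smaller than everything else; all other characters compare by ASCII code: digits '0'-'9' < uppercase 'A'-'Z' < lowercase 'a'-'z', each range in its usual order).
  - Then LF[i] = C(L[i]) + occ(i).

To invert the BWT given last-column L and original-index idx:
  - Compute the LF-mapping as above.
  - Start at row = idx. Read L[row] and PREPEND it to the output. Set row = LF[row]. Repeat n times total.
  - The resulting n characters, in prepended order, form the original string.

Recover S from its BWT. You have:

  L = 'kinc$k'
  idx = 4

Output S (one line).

Answer: knick$

Derivation:
LF mapping: 3 2 5 1 0 4
Walk LF starting at row 4, prepending L[row]:
  step 1: row=4, L[4]='$', prepend. Next row=LF[4]=0
  step 2: row=0, L[0]='k', prepend. Next row=LF[0]=3
  step 3: row=3, L[3]='c', prepend. Next row=LF[3]=1
  step 4: row=1, L[1]='i', prepend. Next row=LF[1]=2
  step 5: row=2, L[2]='n', prepend. Next row=LF[2]=5
  step 6: row=5, L[5]='k', prepend. Next row=LF[5]=4
Reversed output: knick$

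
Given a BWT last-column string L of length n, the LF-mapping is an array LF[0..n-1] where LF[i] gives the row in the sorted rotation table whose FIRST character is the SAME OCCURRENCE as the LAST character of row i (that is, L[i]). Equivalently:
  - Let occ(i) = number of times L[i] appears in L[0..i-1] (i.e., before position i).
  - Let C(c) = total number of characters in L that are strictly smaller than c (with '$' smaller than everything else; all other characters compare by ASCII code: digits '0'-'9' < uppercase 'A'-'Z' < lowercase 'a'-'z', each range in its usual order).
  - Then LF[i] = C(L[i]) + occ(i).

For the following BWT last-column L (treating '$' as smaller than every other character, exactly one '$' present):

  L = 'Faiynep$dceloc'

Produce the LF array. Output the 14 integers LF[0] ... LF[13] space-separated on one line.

Char counts: '$':1, 'F':1, 'a':1, 'c':2, 'd':1, 'e':2, 'i':1, 'l':1, 'n':1, 'o':1, 'p':1, 'y':1
C (first-col start): C('$')=0, C('F')=1, C('a')=2, C('c')=3, C('d')=5, C('e')=6, C('i')=8, C('l')=9, C('n')=10, C('o')=11, C('p')=12, C('y')=13
L[0]='F': occ=0, LF[0]=C('F')+0=1+0=1
L[1]='a': occ=0, LF[1]=C('a')+0=2+0=2
L[2]='i': occ=0, LF[2]=C('i')+0=8+0=8
L[3]='y': occ=0, LF[3]=C('y')+0=13+0=13
L[4]='n': occ=0, LF[4]=C('n')+0=10+0=10
L[5]='e': occ=0, LF[5]=C('e')+0=6+0=6
L[6]='p': occ=0, LF[6]=C('p')+0=12+0=12
L[7]='$': occ=0, LF[7]=C('$')+0=0+0=0
L[8]='d': occ=0, LF[8]=C('d')+0=5+0=5
L[9]='c': occ=0, LF[9]=C('c')+0=3+0=3
L[10]='e': occ=1, LF[10]=C('e')+1=6+1=7
L[11]='l': occ=0, LF[11]=C('l')+0=9+0=9
L[12]='o': occ=0, LF[12]=C('o')+0=11+0=11
L[13]='c': occ=1, LF[13]=C('c')+1=3+1=4

Answer: 1 2 8 13 10 6 12 0 5 3 7 9 11 4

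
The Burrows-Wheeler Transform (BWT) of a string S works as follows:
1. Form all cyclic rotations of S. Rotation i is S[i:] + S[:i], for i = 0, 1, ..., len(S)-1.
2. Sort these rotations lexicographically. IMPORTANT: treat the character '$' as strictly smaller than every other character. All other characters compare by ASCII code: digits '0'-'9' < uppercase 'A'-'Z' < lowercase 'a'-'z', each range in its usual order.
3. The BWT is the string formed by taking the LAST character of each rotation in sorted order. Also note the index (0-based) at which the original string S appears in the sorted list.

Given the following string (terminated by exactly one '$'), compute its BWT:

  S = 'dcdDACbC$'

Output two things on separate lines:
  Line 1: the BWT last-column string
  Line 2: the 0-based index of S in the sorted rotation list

Answer: CDbAdCdc$
8

Derivation:
All 9 rotations (rotation i = S[i:]+S[:i]):
  rot[0] = dcdDACbC$
  rot[1] = cdDACbC$d
  rot[2] = dDACbC$dc
  rot[3] = DACbC$dcd
  rot[4] = ACbC$dcdD
  rot[5] = CbC$dcdDA
  rot[6] = bC$dcdDAC
  rot[7] = C$dcdDACb
  rot[8] = $dcdDACbC
Sorted (with $ < everything):
  sorted[0] = $dcdDACbC  (last char: 'C')
  sorted[1] = ACbC$dcdD  (last char: 'D')
  sorted[2] = C$dcdDACb  (last char: 'b')
  sorted[3] = CbC$dcdDA  (last char: 'A')
  sorted[4] = DACbC$dcd  (last char: 'd')
  sorted[5] = bC$dcdDAC  (last char: 'C')
  sorted[6] = cdDACbC$d  (last char: 'd')
  sorted[7] = dDACbC$dc  (last char: 'c')
  sorted[8] = dcdDACbC$  (last char: '$')
Last column: CDbAdCdc$
Original string S is at sorted index 8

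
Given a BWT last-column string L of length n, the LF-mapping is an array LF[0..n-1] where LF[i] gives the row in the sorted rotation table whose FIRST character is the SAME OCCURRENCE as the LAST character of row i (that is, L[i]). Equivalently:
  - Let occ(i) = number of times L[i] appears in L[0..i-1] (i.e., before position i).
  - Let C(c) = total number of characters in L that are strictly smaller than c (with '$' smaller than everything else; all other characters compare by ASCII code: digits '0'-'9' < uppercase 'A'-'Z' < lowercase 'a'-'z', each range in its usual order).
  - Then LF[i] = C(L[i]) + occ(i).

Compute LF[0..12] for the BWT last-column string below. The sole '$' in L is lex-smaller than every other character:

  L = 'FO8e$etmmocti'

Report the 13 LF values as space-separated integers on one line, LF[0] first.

Answer: 2 3 1 5 0 6 11 8 9 10 4 12 7

Derivation:
Char counts: '$':1, '8':1, 'F':1, 'O':1, 'c':1, 'e':2, 'i':1, 'm':2, 'o':1, 't':2
C (first-col start): C('$')=0, C('8')=1, C('F')=2, C('O')=3, C('c')=4, C('e')=5, C('i')=7, C('m')=8, C('o')=10, C('t')=11
L[0]='F': occ=0, LF[0]=C('F')+0=2+0=2
L[1]='O': occ=0, LF[1]=C('O')+0=3+0=3
L[2]='8': occ=0, LF[2]=C('8')+0=1+0=1
L[3]='e': occ=0, LF[3]=C('e')+0=5+0=5
L[4]='$': occ=0, LF[4]=C('$')+0=0+0=0
L[5]='e': occ=1, LF[5]=C('e')+1=5+1=6
L[6]='t': occ=0, LF[6]=C('t')+0=11+0=11
L[7]='m': occ=0, LF[7]=C('m')+0=8+0=8
L[8]='m': occ=1, LF[8]=C('m')+1=8+1=9
L[9]='o': occ=0, LF[9]=C('o')+0=10+0=10
L[10]='c': occ=0, LF[10]=C('c')+0=4+0=4
L[11]='t': occ=1, LF[11]=C('t')+1=11+1=12
L[12]='i': occ=0, LF[12]=C('i')+0=7+0=7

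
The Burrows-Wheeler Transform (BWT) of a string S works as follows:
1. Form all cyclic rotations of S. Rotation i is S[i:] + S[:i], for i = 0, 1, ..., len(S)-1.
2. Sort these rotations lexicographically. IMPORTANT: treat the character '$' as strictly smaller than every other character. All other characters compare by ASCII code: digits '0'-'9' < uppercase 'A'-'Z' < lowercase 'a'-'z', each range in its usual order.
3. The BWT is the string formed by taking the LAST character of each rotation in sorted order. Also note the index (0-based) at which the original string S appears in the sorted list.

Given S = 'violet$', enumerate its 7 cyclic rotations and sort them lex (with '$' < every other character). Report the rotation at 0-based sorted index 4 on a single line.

All 7 rotations (rotation i = S[i:]+S[:i]):
  rot[0] = violet$
  rot[1] = iolet$v
  rot[2] = olet$vi
  rot[3] = let$vio
  rot[4] = et$viol
  rot[5] = t$viole
  rot[6] = $violet
Sorted (with $ < everything):
  sorted[0] = $violet
  sorted[1] = et$viol
  sorted[2] = iolet$v
  sorted[3] = let$vio
  sorted[4] = olet$vi
  sorted[5] = t$viole
  sorted[6] = violet$
sorted[4] = olet$vi

Answer: olet$vi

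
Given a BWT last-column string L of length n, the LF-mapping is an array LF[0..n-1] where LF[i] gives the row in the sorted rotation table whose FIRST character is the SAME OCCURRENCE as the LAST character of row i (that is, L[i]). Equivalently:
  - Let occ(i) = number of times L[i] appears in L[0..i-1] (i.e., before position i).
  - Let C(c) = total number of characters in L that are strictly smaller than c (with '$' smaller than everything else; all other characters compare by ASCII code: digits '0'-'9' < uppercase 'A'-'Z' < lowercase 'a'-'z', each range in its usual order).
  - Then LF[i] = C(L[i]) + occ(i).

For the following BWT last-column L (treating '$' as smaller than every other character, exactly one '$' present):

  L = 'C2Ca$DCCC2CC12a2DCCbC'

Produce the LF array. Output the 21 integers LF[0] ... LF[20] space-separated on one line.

Answer: 6 2 7 18 0 16 8 9 10 3 11 12 1 4 19 5 17 13 14 20 15

Derivation:
Char counts: '$':1, '1':1, '2':4, 'C':10, 'D':2, 'a':2, 'b':1
C (first-col start): C('$')=0, C('1')=1, C('2')=2, C('C')=6, C('D')=16, C('a')=18, C('b')=20
L[0]='C': occ=0, LF[0]=C('C')+0=6+0=6
L[1]='2': occ=0, LF[1]=C('2')+0=2+0=2
L[2]='C': occ=1, LF[2]=C('C')+1=6+1=7
L[3]='a': occ=0, LF[3]=C('a')+0=18+0=18
L[4]='$': occ=0, LF[4]=C('$')+0=0+0=0
L[5]='D': occ=0, LF[5]=C('D')+0=16+0=16
L[6]='C': occ=2, LF[6]=C('C')+2=6+2=8
L[7]='C': occ=3, LF[7]=C('C')+3=6+3=9
L[8]='C': occ=4, LF[8]=C('C')+4=6+4=10
L[9]='2': occ=1, LF[9]=C('2')+1=2+1=3
L[10]='C': occ=5, LF[10]=C('C')+5=6+5=11
L[11]='C': occ=6, LF[11]=C('C')+6=6+6=12
L[12]='1': occ=0, LF[12]=C('1')+0=1+0=1
L[13]='2': occ=2, LF[13]=C('2')+2=2+2=4
L[14]='a': occ=1, LF[14]=C('a')+1=18+1=19
L[15]='2': occ=3, LF[15]=C('2')+3=2+3=5
L[16]='D': occ=1, LF[16]=C('D')+1=16+1=17
L[17]='C': occ=7, LF[17]=C('C')+7=6+7=13
L[18]='C': occ=8, LF[18]=C('C')+8=6+8=14
L[19]='b': occ=0, LF[19]=C('b')+0=20+0=20
L[20]='C': occ=9, LF[20]=C('C')+9=6+9=15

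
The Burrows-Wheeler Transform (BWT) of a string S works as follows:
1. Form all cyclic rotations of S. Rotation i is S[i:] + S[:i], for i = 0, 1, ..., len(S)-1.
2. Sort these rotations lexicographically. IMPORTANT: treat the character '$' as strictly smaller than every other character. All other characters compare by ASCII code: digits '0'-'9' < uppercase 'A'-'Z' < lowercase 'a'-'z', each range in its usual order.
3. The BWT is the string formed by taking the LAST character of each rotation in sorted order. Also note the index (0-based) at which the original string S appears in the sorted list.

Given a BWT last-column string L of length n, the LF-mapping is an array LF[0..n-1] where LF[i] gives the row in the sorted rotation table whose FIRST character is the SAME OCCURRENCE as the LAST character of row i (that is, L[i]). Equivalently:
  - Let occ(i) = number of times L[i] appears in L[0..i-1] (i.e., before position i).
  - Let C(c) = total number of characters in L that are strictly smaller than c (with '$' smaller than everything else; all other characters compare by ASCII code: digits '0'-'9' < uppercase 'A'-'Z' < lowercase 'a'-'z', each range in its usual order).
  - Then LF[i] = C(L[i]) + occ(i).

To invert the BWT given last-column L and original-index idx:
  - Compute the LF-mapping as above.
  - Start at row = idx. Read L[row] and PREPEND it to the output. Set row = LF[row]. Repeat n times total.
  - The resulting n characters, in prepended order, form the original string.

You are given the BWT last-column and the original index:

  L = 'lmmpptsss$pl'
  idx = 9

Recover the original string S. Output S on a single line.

Answer: spsspmltpml$

Derivation:
LF mapping: 1 3 4 5 6 11 8 9 10 0 7 2
Walk LF starting at row 9, prepending L[row]:
  step 1: row=9, L[9]='$', prepend. Next row=LF[9]=0
  step 2: row=0, L[0]='l', prepend. Next row=LF[0]=1
  step 3: row=1, L[1]='m', prepend. Next row=LF[1]=3
  step 4: row=3, L[3]='p', prepend. Next row=LF[3]=5
  step 5: row=5, L[5]='t', prepend. Next row=LF[5]=11
  step 6: row=11, L[11]='l', prepend. Next row=LF[11]=2
  step 7: row=2, L[2]='m', prepend. Next row=LF[2]=4
  step 8: row=4, L[4]='p', prepend. Next row=LF[4]=6
  step 9: row=6, L[6]='s', prepend. Next row=LF[6]=8
  step 10: row=8, L[8]='s', prepend. Next row=LF[8]=10
  step 11: row=10, L[10]='p', prepend. Next row=LF[10]=7
  step 12: row=7, L[7]='s', prepend. Next row=LF[7]=9
Reversed output: spsspmltpml$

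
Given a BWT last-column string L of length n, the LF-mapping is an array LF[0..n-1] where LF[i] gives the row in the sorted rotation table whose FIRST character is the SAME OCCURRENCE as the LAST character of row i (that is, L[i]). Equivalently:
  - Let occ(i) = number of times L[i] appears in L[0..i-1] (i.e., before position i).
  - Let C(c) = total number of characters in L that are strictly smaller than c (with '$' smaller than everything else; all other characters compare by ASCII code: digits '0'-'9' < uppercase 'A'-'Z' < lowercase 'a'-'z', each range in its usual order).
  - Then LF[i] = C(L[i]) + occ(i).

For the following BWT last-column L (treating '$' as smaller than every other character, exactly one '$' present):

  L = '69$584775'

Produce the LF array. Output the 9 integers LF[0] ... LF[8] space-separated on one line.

Char counts: '$':1, '4':1, '5':2, '6':1, '7':2, '8':1, '9':1
C (first-col start): C('$')=0, C('4')=1, C('5')=2, C('6')=4, C('7')=5, C('8')=7, C('9')=8
L[0]='6': occ=0, LF[0]=C('6')+0=4+0=4
L[1]='9': occ=0, LF[1]=C('9')+0=8+0=8
L[2]='$': occ=0, LF[2]=C('$')+0=0+0=0
L[3]='5': occ=0, LF[3]=C('5')+0=2+0=2
L[4]='8': occ=0, LF[4]=C('8')+0=7+0=7
L[5]='4': occ=0, LF[5]=C('4')+0=1+0=1
L[6]='7': occ=0, LF[6]=C('7')+0=5+0=5
L[7]='7': occ=1, LF[7]=C('7')+1=5+1=6
L[8]='5': occ=1, LF[8]=C('5')+1=2+1=3

Answer: 4 8 0 2 7 1 5 6 3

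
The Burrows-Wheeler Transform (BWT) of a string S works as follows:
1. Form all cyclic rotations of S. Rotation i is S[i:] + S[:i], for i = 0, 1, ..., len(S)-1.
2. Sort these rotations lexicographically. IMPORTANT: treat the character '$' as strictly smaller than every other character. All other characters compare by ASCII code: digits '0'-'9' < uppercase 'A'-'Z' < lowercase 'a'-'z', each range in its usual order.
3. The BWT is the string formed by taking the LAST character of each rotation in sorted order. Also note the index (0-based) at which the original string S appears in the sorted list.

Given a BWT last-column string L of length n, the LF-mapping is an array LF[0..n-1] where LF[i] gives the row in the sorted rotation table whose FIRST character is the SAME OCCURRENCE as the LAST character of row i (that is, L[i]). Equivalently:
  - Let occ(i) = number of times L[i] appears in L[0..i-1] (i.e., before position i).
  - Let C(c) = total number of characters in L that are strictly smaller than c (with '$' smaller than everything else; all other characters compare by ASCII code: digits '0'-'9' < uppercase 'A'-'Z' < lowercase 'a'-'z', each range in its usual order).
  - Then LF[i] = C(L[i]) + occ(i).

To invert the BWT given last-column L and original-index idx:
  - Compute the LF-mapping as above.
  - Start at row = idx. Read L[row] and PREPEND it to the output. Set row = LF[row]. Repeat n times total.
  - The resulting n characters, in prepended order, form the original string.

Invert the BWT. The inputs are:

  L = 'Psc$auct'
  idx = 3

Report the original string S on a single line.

Answer: cactusP$

Derivation:
LF mapping: 1 5 3 0 2 7 4 6
Walk LF starting at row 3, prepending L[row]:
  step 1: row=3, L[3]='$', prepend. Next row=LF[3]=0
  step 2: row=0, L[0]='P', prepend. Next row=LF[0]=1
  step 3: row=1, L[1]='s', prepend. Next row=LF[1]=5
  step 4: row=5, L[5]='u', prepend. Next row=LF[5]=7
  step 5: row=7, L[7]='t', prepend. Next row=LF[7]=6
  step 6: row=6, L[6]='c', prepend. Next row=LF[6]=4
  step 7: row=4, L[4]='a', prepend. Next row=LF[4]=2
  step 8: row=2, L[2]='c', prepend. Next row=LF[2]=3
Reversed output: cactusP$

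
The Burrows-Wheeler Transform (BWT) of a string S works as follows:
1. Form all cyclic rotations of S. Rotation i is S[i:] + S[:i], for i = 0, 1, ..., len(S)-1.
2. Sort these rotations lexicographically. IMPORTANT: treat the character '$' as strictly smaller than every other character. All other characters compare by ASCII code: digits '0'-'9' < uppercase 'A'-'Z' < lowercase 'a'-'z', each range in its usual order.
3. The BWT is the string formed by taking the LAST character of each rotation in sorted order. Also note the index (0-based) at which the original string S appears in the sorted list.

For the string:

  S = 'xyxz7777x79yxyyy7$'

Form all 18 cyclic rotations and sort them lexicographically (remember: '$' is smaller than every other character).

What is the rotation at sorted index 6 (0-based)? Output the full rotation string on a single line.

Answer: 7x79yxyyy7$xyxz777

Derivation:
All 18 rotations (rotation i = S[i:]+S[:i]):
  rot[0] = xyxz7777x79yxyyy7$
  rot[1] = yxz7777x79yxyyy7$x
  rot[2] = xz7777x79yxyyy7$xy
  rot[3] = z7777x79yxyyy7$xyx
  rot[4] = 7777x79yxyyy7$xyxz
  rot[5] = 777x79yxyyy7$xyxz7
  rot[6] = 77x79yxyyy7$xyxz77
  rot[7] = 7x79yxyyy7$xyxz777
  rot[8] = x79yxyyy7$xyxz7777
  rot[9] = 79yxyyy7$xyxz7777x
  rot[10] = 9yxyyy7$xyxz7777x7
  rot[11] = yxyyy7$xyxz7777x79
  rot[12] = xyyy7$xyxz7777x79y
  rot[13] = yyy7$xyxz7777x79yx
  rot[14] = yy7$xyxz7777x79yxy
  rot[15] = y7$xyxz7777x79yxyy
  rot[16] = 7$xyxz7777x79yxyyy
  rot[17] = $xyxz7777x79yxyyy7
Sorted (with $ < everything):
  sorted[0] = $xyxz7777x79yxyyy7
  sorted[1] = 7$xyxz7777x79yxyyy
  sorted[2] = 7777x79yxyyy7$xyxz
  sorted[3] = 777x79yxyyy7$xyxz7
  sorted[4] = 77x79yxyyy7$xyxz77
  sorted[5] = 79yxyyy7$xyxz7777x
  sorted[6] = 7x79yxyyy7$xyxz777
  sorted[7] = 9yxyyy7$xyxz7777x7
  sorted[8] = x79yxyyy7$xyxz7777
  sorted[9] = xyxz7777x79yxyyy7$
  sorted[10] = xyyy7$xyxz7777x79y
  sorted[11] = xz7777x79yxyyy7$xy
  sorted[12] = y7$xyxz7777x79yxyy
  sorted[13] = yxyyy7$xyxz7777x79
  sorted[14] = yxz7777x79yxyyy7$x
  sorted[15] = yy7$xyxz7777x79yxy
  sorted[16] = yyy7$xyxz7777x79yx
  sorted[17] = z7777x79yxyyy7$xyx
sorted[6] = 7x79yxyyy7$xyxz777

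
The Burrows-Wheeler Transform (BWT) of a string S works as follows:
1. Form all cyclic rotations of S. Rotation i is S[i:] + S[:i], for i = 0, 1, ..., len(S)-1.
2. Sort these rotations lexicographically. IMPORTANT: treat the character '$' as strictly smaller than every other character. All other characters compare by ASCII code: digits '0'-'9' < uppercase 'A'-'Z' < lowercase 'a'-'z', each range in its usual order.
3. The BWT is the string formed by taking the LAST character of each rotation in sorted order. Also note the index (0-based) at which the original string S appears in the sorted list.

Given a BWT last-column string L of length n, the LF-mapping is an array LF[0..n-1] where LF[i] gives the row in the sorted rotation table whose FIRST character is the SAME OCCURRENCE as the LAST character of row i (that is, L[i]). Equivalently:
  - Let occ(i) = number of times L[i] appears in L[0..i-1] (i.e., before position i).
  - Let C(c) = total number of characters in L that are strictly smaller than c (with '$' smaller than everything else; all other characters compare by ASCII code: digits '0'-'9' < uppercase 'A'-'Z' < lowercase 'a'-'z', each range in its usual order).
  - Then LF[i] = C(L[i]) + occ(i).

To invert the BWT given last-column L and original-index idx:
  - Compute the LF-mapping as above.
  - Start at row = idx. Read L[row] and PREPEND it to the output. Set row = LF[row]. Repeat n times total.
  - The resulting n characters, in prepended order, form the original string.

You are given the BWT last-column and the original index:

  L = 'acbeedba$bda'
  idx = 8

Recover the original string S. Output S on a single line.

LF mapping: 1 7 4 10 11 8 5 2 0 6 9 3
Walk LF starting at row 8, prepending L[row]:
  step 1: row=8, L[8]='$', prepend. Next row=LF[8]=0
  step 2: row=0, L[0]='a', prepend. Next row=LF[0]=1
  step 3: row=1, L[1]='c', prepend. Next row=LF[1]=7
  step 4: row=7, L[7]='a', prepend. Next row=LF[7]=2
  step 5: row=2, L[2]='b', prepend. Next row=LF[2]=4
  step 6: row=4, L[4]='e', prepend. Next row=LF[4]=11
  step 7: row=11, L[11]='a', prepend. Next row=LF[11]=3
  step 8: row=3, L[3]='e', prepend. Next row=LF[3]=10
  step 9: row=10, L[10]='d', prepend. Next row=LF[10]=9
  step 10: row=9, L[9]='b', prepend. Next row=LF[9]=6
  step 11: row=6, L[6]='b', prepend. Next row=LF[6]=5
  step 12: row=5, L[5]='d', prepend. Next row=LF[5]=8
Reversed output: dbbdeaebaca$

Answer: dbbdeaebaca$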